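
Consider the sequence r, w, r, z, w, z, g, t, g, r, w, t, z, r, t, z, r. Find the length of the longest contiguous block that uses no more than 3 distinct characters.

6

[r] 1 distinct, len 1
[r, w] 2 distinct, len 2
[r, w, r] 2 distinct, len 3
[r, w, r, z] 3 distinct, len 4
[r, w, r, z, w] 3 distinct, len 5
[r, w, r, z, w, z] 3 distinct, len 6
[z, w, z, g] 3 distinct, len 4
[z, g, t] 3 distinct, len 3
[z, g, t, g] 3 distinct, len 4
[g, t, g, r] 3 distinct, len 4
[g, r, w] 3 distinct, len 3
[r, w, t] 3 distinct, len 3
[w, t, z] 3 distinct, len 3
[t, z, r] 3 distinct, len 3
[t, z, r, t] 3 distinct, len 4
[t, z, r, t, z] 3 distinct, len 5
[t, z, r, t, z, r] 3 distinct, len 6
Longest length with ≤3 distinct: 6.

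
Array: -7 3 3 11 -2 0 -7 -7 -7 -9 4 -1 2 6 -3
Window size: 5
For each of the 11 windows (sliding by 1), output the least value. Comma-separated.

-7, -2, -7, -7, -7, -9, -9, -9, -9, -9, -3

Sliding a size-5 window across the 15 values:
(-7, 3, 3, 11, -2) → min -7
(3, 3, 11, -2, 0) → min -2
(3, 11, -2, 0, -7) → min -7
(11, -2, 0, -7, -7) → min -7
(-2, 0, -7, -7, -7) → min -7
(0, -7, -7, -7, -9) → min -9
(-7, -7, -7, -9, 4) → min -9
(-7, -7, -9, 4, -1) → min -9
(-7, -9, 4, -1, 2) → min -9
(-9, 4, -1, 2, 6) → min -9
(4, -1, 2, 6, -3) → min -3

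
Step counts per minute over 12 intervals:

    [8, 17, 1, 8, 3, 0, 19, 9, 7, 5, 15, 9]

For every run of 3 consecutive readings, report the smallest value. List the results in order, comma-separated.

(8, 17, 1) → min 1
(17, 1, 8) → min 1
(1, 8, 3) → min 1
(8, 3, 0) → min 0
(3, 0, 19) → min 0
(0, 19, 9) → min 0
(19, 9, 7) → min 7
(9, 7, 5) → min 5
(7, 5, 15) → min 5
(5, 15, 9) → min 5

1, 1, 1, 0, 0, 0, 7, 5, 5, 5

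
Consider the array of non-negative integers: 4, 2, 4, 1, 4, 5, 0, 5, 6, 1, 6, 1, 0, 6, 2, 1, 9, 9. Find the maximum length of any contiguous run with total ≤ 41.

Extend to the right; shrink from the left whenever the sum exceeds 41:
→ 4: sum 4, len 1
→ 2: sum 6, len 2
→ 4: sum 10, len 3
→ 1: sum 11, len 4
→ 4: sum 15, len 5
→ 5: sum 20, len 6
→ 0: sum 20, len 7
→ 5: sum 25, len 8
→ 6: sum 31, len 9
→ 1: sum 32, len 10
→ 6: sum 38, len 11
→ 1: sum 39, len 12
→ 0: sum 39, len 13
→ 6 (dropped 4): sum 41, len 13
→ 2 (dropped 2): sum 41, len 13
→ 1 (dropped 4): sum 38, len 13
→ 9 (dropped 1, 4, 5): sum 37, len 11
→ 9 (dropped 0, 5): sum 41, len 10
Longest length seen: 13.

13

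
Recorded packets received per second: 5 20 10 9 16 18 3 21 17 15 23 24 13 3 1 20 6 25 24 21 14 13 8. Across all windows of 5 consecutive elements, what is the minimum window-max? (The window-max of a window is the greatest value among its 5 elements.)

5 20 10 9 16 → max 20
20 10 9 16 18 → max 20
10 9 16 18 3 → max 18
9 16 18 3 21 → max 21
16 18 3 21 17 → max 21
18 3 21 17 15 → max 21
3 21 17 15 23 → max 23
21 17 15 23 24 → max 24
17 15 23 24 13 → max 24
15 23 24 13 3 → max 24
23 24 13 3 1 → max 24
24 13 3 1 20 → max 24
13 3 1 20 6 → max 20
3 1 20 6 25 → max 25
1 20 6 25 24 → max 25
20 6 25 24 21 → max 25
6 25 24 21 14 → max 25
25 24 21 14 13 → max 25
24 21 14 13 8 → max 24
Minimum of these is 18.

18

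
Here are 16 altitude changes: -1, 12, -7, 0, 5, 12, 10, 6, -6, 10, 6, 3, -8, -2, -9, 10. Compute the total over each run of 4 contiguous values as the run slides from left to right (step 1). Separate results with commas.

4, 10, 10, 27, 33, 22, 20, 16, 13, 11, -1, -16, -9

Sliding a size-4 window across the 16 values:
-1 12 -7 0 → sum 4
12 -7 0 5 → sum 10
-7 0 5 12 → sum 10
0 5 12 10 → sum 27
5 12 10 6 → sum 33
12 10 6 -6 → sum 22
10 6 -6 10 → sum 20
6 -6 10 6 → sum 16
-6 10 6 3 → sum 13
10 6 3 -8 → sum 11
6 3 -8 -2 → sum -1
3 -8 -2 -9 → sum -16
-8 -2 -9 10 → sum -9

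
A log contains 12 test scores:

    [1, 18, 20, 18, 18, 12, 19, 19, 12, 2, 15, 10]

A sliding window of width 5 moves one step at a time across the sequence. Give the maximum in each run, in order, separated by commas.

1 18 20 18 18 → max 20
18 20 18 18 12 → max 20
20 18 18 12 19 → max 20
18 18 12 19 19 → max 19
18 12 19 19 12 → max 19
12 19 19 12 2 → max 19
19 19 12 2 15 → max 19
19 12 2 15 10 → max 19

20, 20, 20, 19, 19, 19, 19, 19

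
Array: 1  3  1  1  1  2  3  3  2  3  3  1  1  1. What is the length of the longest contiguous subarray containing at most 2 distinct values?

add 1: window [1] (1 distinct), len 1
add 3: window [1, 3] (2 distinct), len 2
add 1: window [1, 3, 1] (2 distinct), len 3
add 1: window [1, 3, 1, 1] (2 distinct), len 4
add 1: window [1, 3, 1, 1, 1] (2 distinct), len 5
add 2: window [1, 1, 1, 2] (2 distinct), len 4
add 3: window [2, 3] (2 distinct), len 2
add 3: window [2, 3, 3] (2 distinct), len 3
add 2: window [2, 3, 3, 2] (2 distinct), len 4
add 3: window [2, 3, 3, 2, 3] (2 distinct), len 5
add 3: window [2, 3, 3, 2, 3, 3] (2 distinct), len 6
add 1: window [3, 3, 1] (2 distinct), len 3
add 1: window [3, 3, 1, 1] (2 distinct), len 4
add 1: window [3, 3, 1, 1, 1] (2 distinct), len 5
Longest length with ≤2 distinct: 6.

6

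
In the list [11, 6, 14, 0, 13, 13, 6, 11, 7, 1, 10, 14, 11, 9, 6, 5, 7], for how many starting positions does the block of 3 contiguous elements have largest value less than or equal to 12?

[11, 6, 14] → max 14
[6, 14, 0] → max 14
[14, 0, 13] → max 14
[0, 13, 13] → max 13
[13, 13, 6] → max 13
[13, 6, 11] → max 13
[6, 11, 7] → max 11  ≤ 12 ✓
[11, 7, 1] → max 11  ≤ 12 ✓
[7, 1, 10] → max 10  ≤ 12 ✓
[1, 10, 14] → max 14
[10, 14, 11] → max 14
[14, 11, 9] → max 14
[11, 9, 6] → max 11  ≤ 12 ✓
[9, 6, 5] → max 9  ≤ 12 ✓
[6, 5, 7] → max 7  ≤ 12 ✓
6 windows satisfy the condition.

6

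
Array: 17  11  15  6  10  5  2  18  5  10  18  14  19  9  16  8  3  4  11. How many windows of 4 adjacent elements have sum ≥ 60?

2

17 11 15 6 → sum 49
11 15 6 10 → sum 42
15 6 10 5 → sum 36
6 10 5 2 → sum 23
10 5 2 18 → sum 35
5 2 18 5 → sum 30
2 18 5 10 → sum 35
18 5 10 18 → sum 51
5 10 18 14 → sum 47
10 18 14 19 → sum 61  ≥ 60 ✓
18 14 19 9 → sum 60  ≥ 60 ✓
14 19 9 16 → sum 58
19 9 16 8 → sum 52
9 16 8 3 → sum 36
16 8 3 4 → sum 31
8 3 4 11 → sum 26
2 windows satisfy the condition.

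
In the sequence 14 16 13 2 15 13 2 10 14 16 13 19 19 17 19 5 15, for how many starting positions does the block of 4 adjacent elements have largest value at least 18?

6

14 16 13 2 → max 16
16 13 2 15 → max 16
13 2 15 13 → max 15
2 15 13 2 → max 15
15 13 2 10 → max 15
13 2 10 14 → max 14
2 10 14 16 → max 16
10 14 16 13 → max 16
14 16 13 19 → max 19  ≥ 18 ✓
16 13 19 19 → max 19  ≥ 18 ✓
13 19 19 17 → max 19  ≥ 18 ✓
19 19 17 19 → max 19  ≥ 18 ✓
19 17 19 5 → max 19  ≥ 18 ✓
17 19 5 15 → max 19  ≥ 18 ✓
6 windows satisfy the condition.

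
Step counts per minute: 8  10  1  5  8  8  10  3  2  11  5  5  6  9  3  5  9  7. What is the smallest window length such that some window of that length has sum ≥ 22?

Extend right; whenever the sum reaches 22, record the length and shrink from the left:
add 8: running sum 8 < 22
add 10: running sum 18 < 22
add 1: running sum 19 < 22
add 5: shortest ending here [8, 10, 1, 5] sum 24, len 4
add 8: shortest ending here [10, 1, 5, 8] sum 24, len 4
add 8: shortest ending here [1, 5, 8, 8] sum 22, len 4
add 10: shortest ending here [8, 8, 10] sum 26, len 3
add 3: shortest ending here [8, 8, 10, 3] sum 29, len 4
add 2: shortest ending here [8, 10, 3, 2] sum 23, len 4
add 11: shortest ending here [10, 3, 2, 11] sum 26, len 4
add 5: shortest ending here [10, 3, 2, 11, 5] sum 31, len 5
add 5: shortest ending here [2, 11, 5, 5] sum 23, len 4
add 6: shortest ending here [11, 5, 5, 6] sum 27, len 4
add 9: shortest ending here [5, 5, 6, 9] sum 25, len 4
add 3: shortest ending here [5, 6, 9, 3] sum 23, len 4
add 5: shortest ending here [6, 9, 3, 5] sum 23, len 4
add 9: shortest ending here [9, 3, 5, 9] sum 26, len 4
add 7: shortest ending here [3, 5, 9, 7] sum 24, len 4
Shortest qualifying length: 3.

3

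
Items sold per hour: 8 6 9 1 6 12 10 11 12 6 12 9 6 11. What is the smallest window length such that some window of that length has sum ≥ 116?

14

Extend right; whenever the sum reaches 116, record the length and shrink from the left:
add 8: running sum 8 < 116
add 6: running sum 14 < 116
add 9: running sum 23 < 116
add 1: running sum 24 < 116
add 6: running sum 30 < 116
add 12: running sum 42 < 116
add 10: running sum 52 < 116
add 11: running sum 63 < 116
add 12: running sum 75 < 116
add 6: running sum 81 < 116
add 12: running sum 93 < 116
add 9: running sum 102 < 116
add 6: running sum 108 < 116
end 13: [8, 6, 9, 1, 6, 12, 10, 11, 12, 6, 12, 9, 6, 11] sum 119, len 14
Shortest qualifying length: 14.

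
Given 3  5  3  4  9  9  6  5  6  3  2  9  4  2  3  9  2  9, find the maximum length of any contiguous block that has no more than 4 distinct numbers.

9

Extend right; when distinct count exceeds 4, shrink from the left:
[3] 1 distinct, len 1
[3, 5] 2 distinct, len 2
[3, 5, 3] 2 distinct, len 3
[3, 5, 3, 4] 3 distinct, len 4
[3, 5, 3, 4, 9] 4 distinct, len 5
[3, 5, 3, 4, 9, 9] 4 distinct, len 6
[3, 4, 9, 9, 6] 4 distinct, len 5
[4, 9, 9, 6, 5] 4 distinct, len 5
[4, 9, 9, 6, 5, 6] 4 distinct, len 6
[9, 9, 6, 5, 6, 3] 4 distinct, len 6
[6, 5, 6, 3, 2] 4 distinct, len 5
[6, 3, 2, 9] 4 distinct, len 4
[3, 2, 9, 4] 4 distinct, len 4
[3, 2, 9, 4, 2] 4 distinct, len 5
[3, 2, 9, 4, 2, 3] 4 distinct, len 6
[3, 2, 9, 4, 2, 3, 9] 4 distinct, len 7
[3, 2, 9, 4, 2, 3, 9, 2] 4 distinct, len 8
[3, 2, 9, 4, 2, 3, 9, 2, 9] 4 distinct, len 9
Longest length with ≤4 distinct: 9.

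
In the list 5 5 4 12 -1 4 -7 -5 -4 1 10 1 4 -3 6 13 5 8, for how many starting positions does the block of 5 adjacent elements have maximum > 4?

12

5 5 4 12 -1 → max 12  > 4 ✓
5 4 12 -1 4 → max 12  > 4 ✓
4 12 -1 4 -7 → max 12  > 4 ✓
12 -1 4 -7 -5 → max 12  > 4 ✓
-1 4 -7 -5 -4 → max 4
4 -7 -5 -4 1 → max 4
-7 -5 -4 1 10 → max 10  > 4 ✓
-5 -4 1 10 1 → max 10  > 4 ✓
-4 1 10 1 4 → max 10  > 4 ✓
1 10 1 4 -3 → max 10  > 4 ✓
10 1 4 -3 6 → max 10  > 4 ✓
1 4 -3 6 13 → max 13  > 4 ✓
4 -3 6 13 5 → max 13  > 4 ✓
-3 6 13 5 8 → max 13  > 4 ✓
12 windows satisfy the condition.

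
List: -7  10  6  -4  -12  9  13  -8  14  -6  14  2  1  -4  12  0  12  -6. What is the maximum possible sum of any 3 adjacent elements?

24

(-7, 10, 6) → sum 9
(10, 6, -4) → sum 12
(6, -4, -12) → sum -10
(-4, -12, 9) → sum -7
(-12, 9, 13) → sum 10
(9, 13, -8) → sum 14
(13, -8, 14) → sum 19
(-8, 14, -6) → sum 0
(14, -6, 14) → sum 22
(-6, 14, 2) → sum 10
(14, 2, 1) → sum 17
(2, 1, -4) → sum -1
(1, -4, 12) → sum 9
(-4, 12, 0) → sum 8
(12, 0, 12) → sum 24
(0, 12, -6) → sum 6
Maximum of these is 24.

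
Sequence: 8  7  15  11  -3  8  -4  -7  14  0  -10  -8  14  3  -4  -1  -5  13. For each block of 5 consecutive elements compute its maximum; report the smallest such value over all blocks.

11

(8, 7, 15, 11, -3) → max 15
(7, 15, 11, -3, 8) → max 15
(15, 11, -3, 8, -4) → max 15
(11, -3, 8, -4, -7) → max 11
(-3, 8, -4, -7, 14) → max 14
(8, -4, -7, 14, 0) → max 14
(-4, -7, 14, 0, -10) → max 14
(-7, 14, 0, -10, -8) → max 14
(14, 0, -10, -8, 14) → max 14
(0, -10, -8, 14, 3) → max 14
(-10, -8, 14, 3, -4) → max 14
(-8, 14, 3, -4, -1) → max 14
(14, 3, -4, -1, -5) → max 14
(3, -4, -1, -5, 13) → max 13
Smallest of these is 11.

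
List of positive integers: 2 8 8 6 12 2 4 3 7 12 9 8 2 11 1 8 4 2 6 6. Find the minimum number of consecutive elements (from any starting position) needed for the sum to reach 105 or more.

add 2: running sum 2 < 105
add 8: running sum 10 < 105
add 8: running sum 18 < 105
add 6: running sum 24 < 105
add 12: running sum 36 < 105
add 2: running sum 38 < 105
add 4: running sum 42 < 105
add 3: running sum 45 < 105
add 7: running sum 52 < 105
add 12: running sum 64 < 105
add 9: running sum 73 < 105
add 8: running sum 81 < 105
add 2: running sum 83 < 105
add 11: running sum 94 < 105
add 1: running sum 95 < 105
add 8: running sum 103 < 105
add 4: shortest ending here [8, 8, 6, 12, 2, 4, 3, 7, 12, 9, 8, 2, 11, 1, 8, 4] sum 105, len 16
add 2: shortest ending here [8, 8, 6, 12, 2, 4, 3, 7, 12, 9, 8, 2, 11, 1, 8, 4, 2] sum 107, len 17
add 6: shortest ending here [8, 6, 12, 2, 4, 3, 7, 12, 9, 8, 2, 11, 1, 8, 4, 2, 6] sum 105, len 17
add 6: shortest ending here [8, 6, 12, 2, 4, 3, 7, 12, 9, 8, 2, 11, 1, 8, 4, 2, 6, 6] sum 111, len 18
Shortest qualifying length: 16.

16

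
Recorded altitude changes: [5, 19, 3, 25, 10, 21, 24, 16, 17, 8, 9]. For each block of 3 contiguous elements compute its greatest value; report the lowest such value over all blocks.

Each size-3 window and its max:
(5, 19, 3) → max 19
(19, 3, 25) → max 25
(3, 25, 10) → max 25
(25, 10, 21) → max 25
(10, 21, 24) → max 24
(21, 24, 16) → max 24
(24, 16, 17) → max 24
(16, 17, 8) → max 17
(17, 8, 9) → max 17
Lowest of these is 17.

17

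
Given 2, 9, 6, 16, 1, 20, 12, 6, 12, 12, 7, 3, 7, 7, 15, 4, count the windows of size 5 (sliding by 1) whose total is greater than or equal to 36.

11

[2, 9, 6, 16, 1] → sum 34
[9, 6, 16, 1, 20] → sum 52  ≥ 36 ✓
[6, 16, 1, 20, 12] → sum 55  ≥ 36 ✓
[16, 1, 20, 12, 6] → sum 55  ≥ 36 ✓
[1, 20, 12, 6, 12] → sum 51  ≥ 36 ✓
[20, 12, 6, 12, 12] → sum 62  ≥ 36 ✓
[12, 6, 12, 12, 7] → sum 49  ≥ 36 ✓
[6, 12, 12, 7, 3] → sum 40  ≥ 36 ✓
[12, 12, 7, 3, 7] → sum 41  ≥ 36 ✓
[12, 7, 3, 7, 7] → sum 36  ≥ 36 ✓
[7, 3, 7, 7, 15] → sum 39  ≥ 36 ✓
[3, 7, 7, 15, 4] → sum 36  ≥ 36 ✓
11 windows satisfy the condition.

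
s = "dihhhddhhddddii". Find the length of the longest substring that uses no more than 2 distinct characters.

11

Extend right; when distinct count exceeds 2, shrink from the left:
add d: window [d] (1 distinct), len 1
add i: window [d, i] (2 distinct), len 2
add h: window [i, h] (2 distinct), len 2
add h: window [i, h, h] (2 distinct), len 3
add h: window [i, h, h, h] (2 distinct), len 4
add d: window [h, h, h, d] (2 distinct), len 4
add d: window [h, h, h, d, d] (2 distinct), len 5
add h: window [h, h, h, d, d, h] (2 distinct), len 6
add h: window [h, h, h, d, d, h, h] (2 distinct), len 7
add d: window [h, h, h, d, d, h, h, d] (2 distinct), len 8
add d: window [h, h, h, d, d, h, h, d, d] (2 distinct), len 9
add d: window [h, h, h, d, d, h, h, d, d, d] (2 distinct), len 10
add d: window [h, h, h, d, d, h, h, d, d, d, d] (2 distinct), len 11
add i: window [d, d, d, d, i] (2 distinct), len 5
add i: window [d, d, d, d, i, i] (2 distinct), len 6
Longest length with ≤2 distinct: 11.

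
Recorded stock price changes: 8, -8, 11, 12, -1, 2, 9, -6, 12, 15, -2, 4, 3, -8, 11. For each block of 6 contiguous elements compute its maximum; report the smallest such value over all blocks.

(8, -8, 11, 12, -1, 2) → max 12
(-8, 11, 12, -1, 2, 9) → max 12
(11, 12, -1, 2, 9, -6) → max 12
(12, -1, 2, 9, -6, 12) → max 12
(-1, 2, 9, -6, 12, 15) → max 15
(2, 9, -6, 12, 15, -2) → max 15
(9, -6, 12, 15, -2, 4) → max 15
(-6, 12, 15, -2, 4, 3) → max 15
(12, 15, -2, 4, 3, -8) → max 15
(15, -2, 4, 3, -8, 11) → max 15
Smallest of these is 12.

12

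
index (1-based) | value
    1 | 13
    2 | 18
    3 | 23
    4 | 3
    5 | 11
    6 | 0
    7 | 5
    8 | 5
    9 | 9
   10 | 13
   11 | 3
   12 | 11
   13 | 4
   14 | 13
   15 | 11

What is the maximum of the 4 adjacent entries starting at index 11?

Elements at indices 11..14: 3, 11, 4, 13
max(3, 11, 4, 13) = 13

13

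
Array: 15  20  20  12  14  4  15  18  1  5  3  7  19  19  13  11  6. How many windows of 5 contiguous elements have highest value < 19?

15 20 20 12 14 → max 20
20 20 12 14 4 → max 20
20 12 14 4 15 → max 20
12 14 4 15 18 → max 18  < 19 ✓
14 4 15 18 1 → max 18  < 19 ✓
4 15 18 1 5 → max 18  < 19 ✓
15 18 1 5 3 → max 18  < 19 ✓
18 1 5 3 7 → max 18  < 19 ✓
1 5 3 7 19 → max 19
5 3 7 19 19 → max 19
3 7 19 19 13 → max 19
7 19 19 13 11 → max 19
19 19 13 11 6 → max 19
5 windows satisfy the condition.

5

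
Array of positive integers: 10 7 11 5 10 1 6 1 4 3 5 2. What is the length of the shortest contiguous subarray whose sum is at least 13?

Extend right; whenever the sum reaches 13, record the length and shrink from the left:
add 10: running sum 10 < 13
add 7: shortest ending here [10, 7] sum 17, len 2
add 11: shortest ending here [7, 11] sum 18, len 2
add 5: shortest ending here [11, 5] sum 16, len 2
add 10: shortest ending here [5, 10] sum 15, len 2
add 1: shortest ending here [5, 10, 1] sum 16, len 3
add 6: shortest ending here [10, 1, 6] sum 17, len 3
add 1: shortest ending here [10, 1, 6, 1] sum 18, len 4
add 4: shortest ending here [10, 1, 6, 1, 4] sum 22, len 5
add 3: shortest ending here [6, 1, 4, 3] sum 14, len 4
add 5: shortest ending here [1, 4, 3, 5] sum 13, len 4
add 2: shortest ending here [4, 3, 5, 2] sum 14, len 4
Shortest qualifying length: 2.

2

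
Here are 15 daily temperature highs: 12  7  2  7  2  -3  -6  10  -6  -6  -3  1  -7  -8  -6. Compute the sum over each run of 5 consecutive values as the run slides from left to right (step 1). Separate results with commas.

30, 15, 2, 10, -3, -11, -11, -4, -21, -23, -23

Sliding a size-5 window across the 15 values:
12 7 2 7 2 → sum 30
7 2 7 2 -3 → sum 15
2 7 2 -3 -6 → sum 2
7 2 -3 -6 10 → sum 10
2 -3 -6 10 -6 → sum -3
-3 -6 10 -6 -6 → sum -11
-6 10 -6 -6 -3 → sum -11
10 -6 -6 -3 1 → sum -4
-6 -6 -3 1 -7 → sum -21
-6 -3 1 -7 -8 → sum -23
-3 1 -7 -8 -6 → sum -23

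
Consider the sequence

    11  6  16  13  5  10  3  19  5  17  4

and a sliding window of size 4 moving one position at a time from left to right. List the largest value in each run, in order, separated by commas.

16, 16, 16, 13, 19, 19, 19, 19

11 6 16 13 → max 16
6 16 13 5 → max 16
16 13 5 10 → max 16
13 5 10 3 → max 13
5 10 3 19 → max 19
10 3 19 5 → max 19
3 19 5 17 → max 19
19 5 17 4 → max 19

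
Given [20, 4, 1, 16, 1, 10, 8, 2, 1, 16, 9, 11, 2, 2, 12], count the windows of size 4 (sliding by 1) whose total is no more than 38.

(20, 4, 1, 16) → sum 41
(4, 1, 16, 1) → sum 22  ≤ 38 ✓
(1, 16, 1, 10) → sum 28  ≤ 38 ✓
(16, 1, 10, 8) → sum 35  ≤ 38 ✓
(1, 10, 8, 2) → sum 21  ≤ 38 ✓
(10, 8, 2, 1) → sum 21  ≤ 38 ✓
(8, 2, 1, 16) → sum 27  ≤ 38 ✓
(2, 1, 16, 9) → sum 28  ≤ 38 ✓
(1, 16, 9, 11) → sum 37  ≤ 38 ✓
(16, 9, 11, 2) → sum 38  ≤ 38 ✓
(9, 11, 2, 2) → sum 24  ≤ 38 ✓
(11, 2, 2, 12) → sum 27  ≤ 38 ✓
11 windows satisfy the condition.

11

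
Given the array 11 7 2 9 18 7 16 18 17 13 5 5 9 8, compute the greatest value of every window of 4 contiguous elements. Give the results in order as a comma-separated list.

Sliding a size-4 window across the 14 values:
(11, 7, 2, 9) → max 11
(7, 2, 9, 18) → max 18
(2, 9, 18, 7) → max 18
(9, 18, 7, 16) → max 18
(18, 7, 16, 18) → max 18
(7, 16, 18, 17) → max 18
(16, 18, 17, 13) → max 18
(18, 17, 13, 5) → max 18
(17, 13, 5, 5) → max 17
(13, 5, 5, 9) → max 13
(5, 5, 9, 8) → max 9

11, 18, 18, 18, 18, 18, 18, 18, 17, 13, 9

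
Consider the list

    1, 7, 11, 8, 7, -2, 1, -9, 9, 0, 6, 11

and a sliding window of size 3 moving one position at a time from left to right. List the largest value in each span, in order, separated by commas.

Sliding a size-3 window across the 12 values:
1 7 11 → max 11
7 11 8 → max 11
11 8 7 → max 11
8 7 -2 → max 8
7 -2 1 → max 7
-2 1 -9 → max 1
1 -9 9 → max 9
-9 9 0 → max 9
9 0 6 → max 9
0 6 11 → max 11

11, 11, 11, 8, 7, 1, 9, 9, 9, 11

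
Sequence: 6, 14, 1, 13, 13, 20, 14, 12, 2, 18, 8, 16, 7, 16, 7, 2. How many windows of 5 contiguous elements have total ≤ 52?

3

(6, 14, 1, 13, 13) → sum 47  ≤ 52 ✓
(14, 1, 13, 13, 20) → sum 61
(1, 13, 13, 20, 14) → sum 61
(13, 13, 20, 14, 12) → sum 72
(13, 20, 14, 12, 2) → sum 61
(20, 14, 12, 2, 18) → sum 66
(14, 12, 2, 18, 8) → sum 54
(12, 2, 18, 8, 16) → sum 56
(2, 18, 8, 16, 7) → sum 51  ≤ 52 ✓
(18, 8, 16, 7, 16) → sum 65
(8, 16, 7, 16, 7) → sum 54
(16, 7, 16, 7, 2) → sum 48  ≤ 52 ✓
3 windows satisfy the condition.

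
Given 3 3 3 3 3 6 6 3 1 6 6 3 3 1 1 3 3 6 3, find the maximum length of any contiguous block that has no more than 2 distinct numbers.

8

add 3: window [3] (1 distinct), len 1
add 3: window [3, 3] (1 distinct), len 2
add 3: window [3, 3, 3] (1 distinct), len 3
add 3: window [3, 3, 3, 3] (1 distinct), len 4
add 3: window [3, 3, 3, 3, 3] (1 distinct), len 5
add 6: window [3, 3, 3, 3, 3, 6] (2 distinct), len 6
add 6: window [3, 3, 3, 3, 3, 6, 6] (2 distinct), len 7
add 3: window [3, 3, 3, 3, 3, 6, 6, 3] (2 distinct), len 8
add 1: window [3, 1] (2 distinct), len 2
add 6: window [1, 6] (2 distinct), len 2
add 6: window [1, 6, 6] (2 distinct), len 3
add 3: window [6, 6, 3] (2 distinct), len 3
add 3: window [6, 6, 3, 3] (2 distinct), len 4
add 1: window [3, 3, 1] (2 distinct), len 3
add 1: window [3, 3, 1, 1] (2 distinct), len 4
add 3: window [3, 3, 1, 1, 3] (2 distinct), len 5
add 3: window [3, 3, 1, 1, 3, 3] (2 distinct), len 6
add 6: window [3, 3, 6] (2 distinct), len 3
add 3: window [3, 3, 6, 3] (2 distinct), len 4
Longest length with ≤2 distinct: 8.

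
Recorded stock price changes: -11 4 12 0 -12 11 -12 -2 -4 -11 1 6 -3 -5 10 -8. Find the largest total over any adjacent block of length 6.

(-11, 4, 12, 0, -12, 11) → sum 4
(4, 12, 0, -12, 11, -12) → sum 3
(12, 0, -12, 11, -12, -2) → sum -3
(0, -12, 11, -12, -2, -4) → sum -19
(-12, 11, -12, -2, -4, -11) → sum -30
(11, -12, -2, -4, -11, 1) → sum -17
(-12, -2, -4, -11, 1, 6) → sum -22
(-2, -4, -11, 1, 6, -3) → sum -13
(-4, -11, 1, 6, -3, -5) → sum -16
(-11, 1, 6, -3, -5, 10) → sum -2
(1, 6, -3, -5, 10, -8) → sum 1
Largest of these is 4.

4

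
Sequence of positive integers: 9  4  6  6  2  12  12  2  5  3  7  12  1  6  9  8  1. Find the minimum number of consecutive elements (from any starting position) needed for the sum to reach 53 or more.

7

Extend right; whenever the sum reaches 53, record the length and shrink from the left:
add 9: running sum 9 < 53
add 4: running sum 13 < 53
add 6: running sum 19 < 53
add 6: running sum 25 < 53
add 2: running sum 27 < 53
add 12: running sum 39 < 53
add 12: running sum 51 < 53
add 2: shortest ending here [9, 4, 6, 6, 2, 12, 12, 2] sum 53, len 8
add 5: shortest ending here [9, 4, 6, 6, 2, 12, 12, 2, 5] sum 58, len 9
add 3: shortest ending here [9, 4, 6, 6, 2, 12, 12, 2, 5, 3] sum 61, len 10
add 7: shortest ending here [6, 6, 2, 12, 12, 2, 5, 3, 7] sum 55, len 9
add 12: shortest ending here [12, 12, 2, 5, 3, 7, 12] sum 53, len 7
add 1: shortest ending here [12, 12, 2, 5, 3, 7, 12, 1] sum 54, len 8
add 6: shortest ending here [12, 12, 2, 5, 3, 7, 12, 1, 6] sum 60, len 9
add 9: shortest ending here [12, 2, 5, 3, 7, 12, 1, 6, 9] sum 57, len 9
add 8: shortest ending here [2, 5, 3, 7, 12, 1, 6, 9, 8] sum 53, len 9
add 1: shortest ending here [2, 5, 3, 7, 12, 1, 6, 9, 8, 1] sum 54, len 10
Shortest qualifying length: 7.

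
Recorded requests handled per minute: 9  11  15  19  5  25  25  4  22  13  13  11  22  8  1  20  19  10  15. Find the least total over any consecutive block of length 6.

68

9 11 15 19 5 25 → sum 84
11 15 19 5 25 25 → sum 100
15 19 5 25 25 4 → sum 93
19 5 25 25 4 22 → sum 100
5 25 25 4 22 13 → sum 94
25 25 4 22 13 13 → sum 102
25 4 22 13 13 11 → sum 88
4 22 13 13 11 22 → sum 85
22 13 13 11 22 8 → sum 89
13 13 11 22 8 1 → sum 68
13 11 22 8 1 20 → sum 75
11 22 8 1 20 19 → sum 81
22 8 1 20 19 10 → sum 80
8 1 20 19 10 15 → sum 73
Least of these is 68.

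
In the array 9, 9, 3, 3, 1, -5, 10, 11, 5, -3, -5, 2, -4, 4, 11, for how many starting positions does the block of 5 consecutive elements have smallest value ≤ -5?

10

9 9 3 3 1 → min 1
9 3 3 1 -5 → min -5  ≤ -5 ✓
3 3 1 -5 10 → min -5  ≤ -5 ✓
3 1 -5 10 11 → min -5  ≤ -5 ✓
1 -5 10 11 5 → min -5  ≤ -5 ✓
-5 10 11 5 -3 → min -5  ≤ -5 ✓
10 11 5 -3 -5 → min -5  ≤ -5 ✓
11 5 -3 -5 2 → min -5  ≤ -5 ✓
5 -3 -5 2 -4 → min -5  ≤ -5 ✓
-3 -5 2 -4 4 → min -5  ≤ -5 ✓
-5 2 -4 4 11 → min -5  ≤ -5 ✓
10 windows satisfy the condition.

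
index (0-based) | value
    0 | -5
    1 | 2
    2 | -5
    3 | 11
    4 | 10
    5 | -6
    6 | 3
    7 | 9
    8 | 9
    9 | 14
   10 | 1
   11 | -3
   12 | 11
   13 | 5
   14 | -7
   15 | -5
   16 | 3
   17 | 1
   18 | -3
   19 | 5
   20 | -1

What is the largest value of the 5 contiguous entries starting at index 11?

11

Elements at indices 11..15: -3, 11, 5, -7, -5
max(-3, 11, 5, -7, -5) = 11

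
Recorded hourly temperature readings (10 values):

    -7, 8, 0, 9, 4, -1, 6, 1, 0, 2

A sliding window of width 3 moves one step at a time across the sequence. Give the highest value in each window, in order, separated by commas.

8, 9, 9, 9, 6, 6, 6, 2

Sliding a size-3 window across the 10 values:
[-7, 8, 0] → max 8
[8, 0, 9] → max 9
[0, 9, 4] → max 9
[9, 4, -1] → max 9
[4, -1, 6] → max 6
[-1, 6, 1] → max 6
[6, 1, 0] → max 6
[1, 0, 2] → max 2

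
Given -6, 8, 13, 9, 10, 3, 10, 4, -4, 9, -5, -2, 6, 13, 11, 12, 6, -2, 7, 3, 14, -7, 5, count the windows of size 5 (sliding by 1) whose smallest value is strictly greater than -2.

4

[-6, 8, 13, 9, 10] → min -6
[8, 13, 9, 10, 3] → min 3  > -2 ✓
[13, 9, 10, 3, 10] → min 3  > -2 ✓
[9, 10, 3, 10, 4] → min 3  > -2 ✓
[10, 3, 10, 4, -4] → min -4
[3, 10, 4, -4, 9] → min -4
[10, 4, -4, 9, -5] → min -5
[4, -4, 9, -5, -2] → min -5
[-4, 9, -5, -2, 6] → min -5
[9, -5, -2, 6, 13] → min -5
[-5, -2, 6, 13, 11] → min -5
[-2, 6, 13, 11, 12] → min -2
[6, 13, 11, 12, 6] → min 6  > -2 ✓
[13, 11, 12, 6, -2] → min -2
[11, 12, 6, -2, 7] → min -2
[12, 6, -2, 7, 3] → min -2
[6, -2, 7, 3, 14] → min -2
[-2, 7, 3, 14, -7] → min -7
[7, 3, 14, -7, 5] → min -7
4 windows satisfy the condition.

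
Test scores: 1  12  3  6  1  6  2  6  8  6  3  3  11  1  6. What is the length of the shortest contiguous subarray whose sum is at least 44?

8

add 1: running sum 1 < 44
add 12: running sum 13 < 44
add 3: running sum 16 < 44
add 6: running sum 22 < 44
add 1: running sum 23 < 44
add 6: running sum 29 < 44
add 2: running sum 31 < 44
add 6: running sum 37 < 44
end 8: [12, 3, 6, 1, 6, 2, 6, 8] sum 44, len 8
end 9: [12, 3, 6, 1, 6, 2, 6, 8, 6] sum 50, len 9
end 10: [12, 3, 6, 1, 6, 2, 6, 8, 6, 3] sum 53, len 10
end 11: [3, 6, 1, 6, 2, 6, 8, 6, 3, 3] sum 44, len 10
end 12: [6, 2, 6, 8, 6, 3, 3, 11] sum 45, len 8
end 13: [6, 2, 6, 8, 6, 3, 3, 11, 1] sum 46, len 9
end 14: [6, 8, 6, 3, 3, 11, 1, 6] sum 44, len 8
Shortest qualifying length: 8.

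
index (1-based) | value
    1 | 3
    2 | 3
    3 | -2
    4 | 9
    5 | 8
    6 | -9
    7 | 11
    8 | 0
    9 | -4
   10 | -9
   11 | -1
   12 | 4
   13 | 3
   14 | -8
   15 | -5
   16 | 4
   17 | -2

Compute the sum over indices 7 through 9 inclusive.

Elements at indices 7..9: 11, 0, -4
sum(11, 0, -4) = 7

7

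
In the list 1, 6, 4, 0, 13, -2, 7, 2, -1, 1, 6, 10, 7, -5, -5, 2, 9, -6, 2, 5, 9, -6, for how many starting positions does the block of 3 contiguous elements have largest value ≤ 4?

2

[1, 6, 4] → max 6
[6, 4, 0] → max 6
[4, 0, 13] → max 13
[0, 13, -2] → max 13
[13, -2, 7] → max 13
[-2, 7, 2] → max 7
[7, 2, -1] → max 7
[2, -1, 1] → max 2  ≤ 4 ✓
[-1, 1, 6] → max 6
[1, 6, 10] → max 10
[6, 10, 7] → max 10
[10, 7, -5] → max 10
[7, -5, -5] → max 7
[-5, -5, 2] → max 2  ≤ 4 ✓
[-5, 2, 9] → max 9
[2, 9, -6] → max 9
[9, -6, 2] → max 9
[-6, 2, 5] → max 5
[2, 5, 9] → max 9
[5, 9, -6] → max 9
2 windows satisfy the condition.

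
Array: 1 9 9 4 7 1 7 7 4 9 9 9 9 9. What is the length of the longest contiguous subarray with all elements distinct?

add 1: [1] len 1
add 9: [1, 9] len 2
add 9 (repeat 9, move left end past it): [9] len 1
add 4: [9, 4] len 2
add 7: [9, 4, 7] len 3
add 1: [9, 4, 7, 1] len 4
add 7 (repeat 7, move left end past it): [1, 7] len 2
add 7 (repeat 7, move left end past it): [7] len 1
add 4: [7, 4] len 2
add 9: [7, 4, 9] len 3
add 9 (repeat 9, move left end past it): [9] len 1
add 9 (repeat 9, move left end past it): [9] len 1
add 9 (repeat 9, move left end past it): [9] len 1
add 9 (repeat 9, move left end past it): [9] len 1
Longest all-distinct length: 4.

4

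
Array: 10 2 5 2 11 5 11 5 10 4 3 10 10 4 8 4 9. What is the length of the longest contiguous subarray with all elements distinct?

5

add 10: [10] len 1
add 2: [10, 2] len 2
add 5: [10, 2, 5] len 3
add 2 (repeat 2, move left end past it): [5, 2] len 2
add 11: [5, 2, 11] len 3
add 5 (repeat 5, move left end past it): [2, 11, 5] len 3
add 11 (repeat 11, move left end past it): [5, 11] len 2
add 5 (repeat 5, move left end past it): [11, 5] len 2
add 10: [11, 5, 10] len 3
add 4: [11, 5, 10, 4] len 4
add 3: [11, 5, 10, 4, 3] len 5
add 10 (repeat 10, move left end past it): [4, 3, 10] len 3
add 10 (repeat 10, move left end past it): [10] len 1
add 4: [10, 4] len 2
add 8: [10, 4, 8] len 3
add 4 (repeat 4, move left end past it): [8, 4] len 2
add 9: [8, 4, 9] len 3
Longest all-distinct length: 5.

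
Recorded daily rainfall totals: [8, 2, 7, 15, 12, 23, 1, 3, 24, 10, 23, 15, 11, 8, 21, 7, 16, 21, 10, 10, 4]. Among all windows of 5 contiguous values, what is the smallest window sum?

44

[8, 2, 7, 15, 12] → sum 44
[2, 7, 15, 12, 23] → sum 59
[7, 15, 12, 23, 1] → sum 58
[15, 12, 23, 1, 3] → sum 54
[12, 23, 1, 3, 24] → sum 63
[23, 1, 3, 24, 10] → sum 61
[1, 3, 24, 10, 23] → sum 61
[3, 24, 10, 23, 15] → sum 75
[24, 10, 23, 15, 11] → sum 83
[10, 23, 15, 11, 8] → sum 67
[23, 15, 11, 8, 21] → sum 78
[15, 11, 8, 21, 7] → sum 62
[11, 8, 21, 7, 16] → sum 63
[8, 21, 7, 16, 21] → sum 73
[21, 7, 16, 21, 10] → sum 75
[7, 16, 21, 10, 10] → sum 64
[16, 21, 10, 10, 4] → sum 61
Smallest of these is 44.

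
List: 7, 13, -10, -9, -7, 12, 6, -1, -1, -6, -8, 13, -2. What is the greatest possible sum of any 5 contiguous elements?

10

Window sums for each of the 9 positions:
7 13 -10 -9 -7 → sum -6
13 -10 -9 -7 12 → sum -1
-10 -9 -7 12 6 → sum -8
-9 -7 12 6 -1 → sum 1
-7 12 6 -1 -1 → sum 9
12 6 -1 -1 -6 → sum 10
6 -1 -1 -6 -8 → sum -10
-1 -1 -6 -8 13 → sum -3
-1 -6 -8 13 -2 → sum -4
Greatest of these is 10.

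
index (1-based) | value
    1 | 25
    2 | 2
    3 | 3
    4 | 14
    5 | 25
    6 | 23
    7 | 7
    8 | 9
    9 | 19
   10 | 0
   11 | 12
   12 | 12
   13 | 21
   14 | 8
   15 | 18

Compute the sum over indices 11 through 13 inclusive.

45

Elements at indices 11..13: 12, 12, 21
sum(12, 12, 21) = 45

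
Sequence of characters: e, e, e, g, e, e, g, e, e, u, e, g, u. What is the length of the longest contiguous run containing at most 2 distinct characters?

9

[e] 1 distinct, len 1
[e, e] 1 distinct, len 2
[e, e, e] 1 distinct, len 3
[e, e, e, g] 2 distinct, len 4
[e, e, e, g, e] 2 distinct, len 5
[e, e, e, g, e, e] 2 distinct, len 6
[e, e, e, g, e, e, g] 2 distinct, len 7
[e, e, e, g, e, e, g, e] 2 distinct, len 8
[e, e, e, g, e, e, g, e, e] 2 distinct, len 9
[e, e, u] 2 distinct, len 3
[e, e, u, e] 2 distinct, len 4
[e, g] 2 distinct, len 2
[g, u] 2 distinct, len 2
Longest length with ≤2 distinct: 9.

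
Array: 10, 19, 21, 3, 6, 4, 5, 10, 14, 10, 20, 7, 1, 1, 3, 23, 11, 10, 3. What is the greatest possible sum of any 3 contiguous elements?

50

10 19 21 → sum 50
19 21 3 → sum 43
21 3 6 → sum 30
3 6 4 → sum 13
6 4 5 → sum 15
4 5 10 → sum 19
5 10 14 → sum 29
10 14 10 → sum 34
14 10 20 → sum 44
10 20 7 → sum 37
20 7 1 → sum 28
7 1 1 → sum 9
1 1 3 → sum 5
1 3 23 → sum 27
3 23 11 → sum 37
23 11 10 → sum 44
11 10 3 → sum 24
Greatest of these is 50.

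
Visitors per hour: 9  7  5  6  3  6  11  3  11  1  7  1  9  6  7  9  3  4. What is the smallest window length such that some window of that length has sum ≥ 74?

12

Extend right; whenever the sum reaches 74, record the length and shrink from the left:
add 9: running sum 9 < 74
add 7: running sum 16 < 74
add 5: running sum 21 < 74
add 6: running sum 27 < 74
add 3: running sum 30 < 74
add 6: running sum 36 < 74
add 11: running sum 47 < 74
add 3: running sum 50 < 74
add 11: running sum 61 < 74
add 1: running sum 62 < 74
add 7: running sum 69 < 74
add 1: running sum 70 < 74
end 12: [9, 7, 5, 6, 3, 6, 11, 3, 11, 1, 7, 1, 9] sum 79, len 13
end 13: [7, 5, 6, 3, 6, 11, 3, 11, 1, 7, 1, 9, 6] sum 76, len 13
end 14: [5, 6, 3, 6, 11, 3, 11, 1, 7, 1, 9, 6, 7] sum 76, len 13
end 15: [3, 6, 11, 3, 11, 1, 7, 1, 9, 6, 7, 9] sum 74, len 12
end 16: [6, 11, 3, 11, 1, 7, 1, 9, 6, 7, 9, 3] sum 74, len 12
end 17: [6, 11, 3, 11, 1, 7, 1, 9, 6, 7, 9, 3, 4] sum 78, len 13
Shortest qualifying length: 12.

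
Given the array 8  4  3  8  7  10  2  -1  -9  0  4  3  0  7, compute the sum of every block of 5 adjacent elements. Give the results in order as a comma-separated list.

Sliding a size-5 window across the 14 values:
8 4 3 8 7 → sum 30
4 3 8 7 10 → sum 32
3 8 7 10 2 → sum 30
8 7 10 2 -1 → sum 26
7 10 2 -1 -9 → sum 9
10 2 -1 -9 0 → sum 2
2 -1 -9 0 4 → sum -4
-1 -9 0 4 3 → sum -3
-9 0 4 3 0 → sum -2
0 4 3 0 7 → sum 14

30, 32, 30, 26, 9, 2, -4, -3, -2, 14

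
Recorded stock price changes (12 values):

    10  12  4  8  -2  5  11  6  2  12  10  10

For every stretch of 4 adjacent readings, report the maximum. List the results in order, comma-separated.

12, 12, 8, 11, 11, 11, 12, 12, 12

10 12 4 8 → max 12
12 4 8 -2 → max 12
4 8 -2 5 → max 8
8 -2 5 11 → max 11
-2 5 11 6 → max 11
5 11 6 2 → max 11
11 6 2 12 → max 12
6 2 12 10 → max 12
2 12 10 10 → max 12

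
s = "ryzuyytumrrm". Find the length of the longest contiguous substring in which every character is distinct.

[r] len 1
[r, y] len 2
[r, y, z] len 3
[r, y, z, u] len 4
[z, u, y] len 3
[y] len 1
[y, t] len 2
[y, t, u] len 3
[y, t, u, m] len 4
[y, t, u, m, r] len 5
[r] len 1
[r, m] len 2
Longest all-distinct length: 5.

5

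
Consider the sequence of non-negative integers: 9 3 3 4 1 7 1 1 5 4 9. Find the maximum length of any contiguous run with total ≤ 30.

9

→ 9: sum 9, len 1
→ 3: sum 12, len 2
→ 3: sum 15, len 3
→ 4: sum 19, len 4
→ 1: sum 20, len 5
→ 7: sum 27, len 6
→ 1: sum 28, len 7
→ 1: sum 29, len 8
→ 5 (dropped 9): sum 25, len 8
→ 4: sum 29, len 9
→ 9 (dropped 3, 3, 4): sum 28, len 7
Longest length seen: 9.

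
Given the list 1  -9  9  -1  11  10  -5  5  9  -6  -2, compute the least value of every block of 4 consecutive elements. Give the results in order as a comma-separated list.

1 -9 9 -1 → min -9
-9 9 -1 11 → min -9
9 -1 11 10 → min -1
-1 11 10 -5 → min -5
11 10 -5 5 → min -5
10 -5 5 9 → min -5
-5 5 9 -6 → min -6
5 9 -6 -2 → min -6

-9, -9, -1, -5, -5, -5, -6, -6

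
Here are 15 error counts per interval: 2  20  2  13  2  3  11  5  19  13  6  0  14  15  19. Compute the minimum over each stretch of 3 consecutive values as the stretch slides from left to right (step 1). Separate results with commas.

Sliding a size-3 window across the 15 values:
(2, 20, 2) → min 2
(20, 2, 13) → min 2
(2, 13, 2) → min 2
(13, 2, 3) → min 2
(2, 3, 11) → min 2
(3, 11, 5) → min 3
(11, 5, 19) → min 5
(5, 19, 13) → min 5
(19, 13, 6) → min 6
(13, 6, 0) → min 0
(6, 0, 14) → min 0
(0, 14, 15) → min 0
(14, 15, 19) → min 14

2, 2, 2, 2, 2, 3, 5, 5, 6, 0, 0, 0, 14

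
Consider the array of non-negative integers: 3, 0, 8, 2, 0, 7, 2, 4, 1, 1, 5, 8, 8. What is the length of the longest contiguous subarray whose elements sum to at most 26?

add 3: [3] sum 3, len 1
add 0: [3, 0] sum 3, len 2
add 8: [3, 0, 8] sum 11, len 3
add 2: [3, 0, 8, 2] sum 13, len 4
add 0: [3, 0, 8, 2, 0] sum 13, len 5
add 7: [3, 0, 8, 2, 0, 7] sum 20, len 6
add 2: [3, 0, 8, 2, 0, 7, 2] sum 22, len 7
add 4: [3, 0, 8, 2, 0, 7, 2, 4] sum 26, len 8
add 1: [0, 8, 2, 0, 7, 2, 4, 1] sum 24, len 8
add 1: [0, 8, 2, 0, 7, 2, 4, 1, 1] sum 25, len 9
add 5: [2, 0, 7, 2, 4, 1, 1, 5] sum 22, len 8
add 8: [2, 4, 1, 1, 5, 8] sum 21, len 6
add 8: [1, 1, 5, 8, 8] sum 23, len 5
Longest length seen: 9.

9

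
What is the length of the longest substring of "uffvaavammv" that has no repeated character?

add u: [u] len 1
add f: [u, f] len 2
add f (repeat f, move left end past it): [f] len 1
add v: [f, v] len 2
add a: [f, v, a] len 3
add a (repeat a, move left end past it): [a] len 1
add v: [a, v] len 2
add a (repeat a, move left end past it): [v, a] len 2
add m: [v, a, m] len 3
add m (repeat m, move left end past it): [m] len 1
add v: [m, v] len 2
Longest all-distinct length: 3.

3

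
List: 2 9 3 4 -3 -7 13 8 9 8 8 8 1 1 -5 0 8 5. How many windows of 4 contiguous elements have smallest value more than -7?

11

2 9 3 4 → min 2  > -7 ✓
9 3 4 -3 → min -3  > -7 ✓
3 4 -3 -7 → min -7
4 -3 -7 13 → min -7
-3 -7 13 8 → min -7
-7 13 8 9 → min -7
13 8 9 8 → min 8  > -7 ✓
8 9 8 8 → min 8  > -7 ✓
9 8 8 8 → min 8  > -7 ✓
8 8 8 1 → min 1  > -7 ✓
8 8 1 1 → min 1  > -7 ✓
8 1 1 -5 → min -5  > -7 ✓
1 1 -5 0 → min -5  > -7 ✓
1 -5 0 8 → min -5  > -7 ✓
-5 0 8 5 → min -5  > -7 ✓
11 windows satisfy the condition.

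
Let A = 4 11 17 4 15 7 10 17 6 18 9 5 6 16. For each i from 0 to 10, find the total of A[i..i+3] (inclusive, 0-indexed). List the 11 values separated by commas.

Sliding a size-4 window across the 14 values:
[4, 11, 17, 4] → sum 36
[11, 17, 4, 15] → sum 47
[17, 4, 15, 7] → sum 43
[4, 15, 7, 10] → sum 36
[15, 7, 10, 17] → sum 49
[7, 10, 17, 6] → sum 40
[10, 17, 6, 18] → sum 51
[17, 6, 18, 9] → sum 50
[6, 18, 9, 5] → sum 38
[18, 9, 5, 6] → sum 38
[9, 5, 6, 16] → sum 36

36, 47, 43, 36, 49, 40, 51, 50, 38, 38, 36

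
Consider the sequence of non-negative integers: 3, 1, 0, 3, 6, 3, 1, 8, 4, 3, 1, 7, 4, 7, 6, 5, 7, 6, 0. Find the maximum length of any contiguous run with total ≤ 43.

12

Extend to the right; shrink from the left whenever the sum exceeds 43:
→ 3: sum 3, len 1
→ 1: sum 4, len 2
→ 0: sum 4, len 3
→ 3: sum 7, len 4
→ 6: sum 13, len 5
→ 3: sum 16, len 6
→ 1: sum 17, len 7
→ 8: sum 25, len 8
→ 4: sum 29, len 9
→ 3: sum 32, len 10
→ 1: sum 33, len 11
→ 7: sum 40, len 12
→ 4 (dropped 3): sum 41, len 12
→ 7 (dropped 1, 0, 3, 6): sum 38, len 9
→ 6 (dropped 3): sum 41, len 9
→ 5 (dropped 1, 8): sum 37, len 8
→ 7 (dropped 4): sum 40, len 8
→ 6 (dropped 3): sum 43, len 8
→ 0: sum 43, len 9
Longest length seen: 12.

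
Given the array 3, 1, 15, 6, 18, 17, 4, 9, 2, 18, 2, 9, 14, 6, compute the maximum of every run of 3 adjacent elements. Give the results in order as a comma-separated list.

15, 15, 18, 18, 18, 17, 9, 18, 18, 18, 14, 14

3 1 15 → max 15
1 15 6 → max 15
15 6 18 → max 18
6 18 17 → max 18
18 17 4 → max 18
17 4 9 → max 17
4 9 2 → max 9
9 2 18 → max 18
2 18 2 → max 18
18 2 9 → max 18
2 9 14 → max 14
9 14 6 → max 14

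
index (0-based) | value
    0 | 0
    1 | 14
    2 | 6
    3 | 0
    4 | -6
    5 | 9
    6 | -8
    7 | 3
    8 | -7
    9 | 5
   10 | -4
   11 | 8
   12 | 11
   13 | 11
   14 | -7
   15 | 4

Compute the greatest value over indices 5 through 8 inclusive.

9

Elements at indices 5..8: 9, -8, 3, -7
max(9, -8, 3, -7) = 9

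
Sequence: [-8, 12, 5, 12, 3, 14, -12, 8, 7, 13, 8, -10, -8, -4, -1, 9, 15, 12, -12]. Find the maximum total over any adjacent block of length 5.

Window sums for each of the 15 positions:
(-8, 12, 5, 12, 3) → sum 24
(12, 5, 12, 3, 14) → sum 46
(5, 12, 3, 14, -12) → sum 22
(12, 3, 14, -12, 8) → sum 25
(3, 14, -12, 8, 7) → sum 20
(14, -12, 8, 7, 13) → sum 30
(-12, 8, 7, 13, 8) → sum 24
(8, 7, 13, 8, -10) → sum 26
(7, 13, 8, -10, -8) → sum 10
(13, 8, -10, -8, -4) → sum -1
(8, -10, -8, -4, -1) → sum -15
(-10, -8, -4, -1, 9) → sum -14
(-8, -4, -1, 9, 15) → sum 11
(-4, -1, 9, 15, 12) → sum 31
(-1, 9, 15, 12, -12) → sum 23
Maximum of these is 46.

46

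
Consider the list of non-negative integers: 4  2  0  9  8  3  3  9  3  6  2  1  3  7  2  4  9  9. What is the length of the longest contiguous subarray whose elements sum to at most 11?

3

Extend to the right; shrink from the left whenever the sum exceeds 11:
→ 4: sum 4, len 1
→ 2: sum 6, len 2
→ 0: sum 6, len 3
→ 9 (dropped 4): sum 11, len 3
→ 8 (dropped 2, 0, 9): sum 8, len 1
→ 3: sum 11, len 2
→ 3 (dropped 8): sum 6, len 2
→ 9 (dropped 3, 3): sum 9, len 1
→ 3 (dropped 9): sum 3, len 1
→ 6: sum 9, len 2
→ 2: sum 11, len 3
→ 1 (dropped 3): sum 9, len 3
→ 3 (dropped 6): sum 6, len 3
→ 7 (dropped 2): sum 11, len 3
→ 2 (dropped 1, 3): sum 9, len 2
→ 4 (dropped 7): sum 6, len 2
→ 9 (dropped 2, 4): sum 9, len 1
→ 9 (dropped 9): sum 9, len 1
Longest length seen: 3.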